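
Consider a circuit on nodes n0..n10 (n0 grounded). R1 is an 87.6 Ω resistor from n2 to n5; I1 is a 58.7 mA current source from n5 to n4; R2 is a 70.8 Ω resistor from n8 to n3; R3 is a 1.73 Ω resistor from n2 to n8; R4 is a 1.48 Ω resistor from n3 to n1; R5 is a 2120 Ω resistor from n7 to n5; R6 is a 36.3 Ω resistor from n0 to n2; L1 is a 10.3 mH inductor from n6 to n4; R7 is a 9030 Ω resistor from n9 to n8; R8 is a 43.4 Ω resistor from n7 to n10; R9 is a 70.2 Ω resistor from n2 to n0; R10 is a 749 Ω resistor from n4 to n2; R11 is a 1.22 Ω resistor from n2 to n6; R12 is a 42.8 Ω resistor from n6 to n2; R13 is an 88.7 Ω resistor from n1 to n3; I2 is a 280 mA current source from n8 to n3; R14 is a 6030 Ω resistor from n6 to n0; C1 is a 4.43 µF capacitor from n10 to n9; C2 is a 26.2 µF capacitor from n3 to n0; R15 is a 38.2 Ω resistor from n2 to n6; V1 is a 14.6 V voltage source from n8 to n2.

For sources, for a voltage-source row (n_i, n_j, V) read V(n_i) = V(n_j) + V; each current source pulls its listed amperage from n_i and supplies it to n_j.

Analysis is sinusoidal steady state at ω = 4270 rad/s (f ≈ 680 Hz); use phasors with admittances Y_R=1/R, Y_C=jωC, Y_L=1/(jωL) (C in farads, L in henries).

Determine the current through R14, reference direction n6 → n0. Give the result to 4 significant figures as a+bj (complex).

Element admittances at ω=4270 rad/s:
  Y(R1) = 0.01142+0.000j S between n2,n5
  I1: injects 0.0587 A into n4 (from n5)
  Y(R2) = 0.01412+0.000j S between n8,n3
  Y(R3) = 0.5780+0.000j S between n2,n8
  Y(R4) = 0.6757+0.000j S between n3,n1
  Y(R5) = 0.0004717+0.000j S between n7,n5
  Y(R6) = 0.02755+0.000j S between n0,n2
  Y(L1) = 0.000-0.02274j S between n6,n4
  Y(R7) = 0.0001107+0.000j S between n9,n8
  Y(R8) = 0.02304+0.000j S between n7,n10
  Y(R9) = 0.01425+0.000j S between n2,n0
  Y(R10) = 0.001335+0.000j S between n4,n2
  Y(R11) = 0.8197+0.000j S between n2,n6
  Y(R12) = 0.02336+0.000j S between n6,n2
  Y(R13) = 0.01127+0.000j S between n1,n3
  I2: injects 0.28 A into n3 (from n8)
  Y(R14) = 0.0001658+0.000j S between n6,n0
  Y(C1) = 0.000+0.01892j S between n10,n9
  Y(C2) = 0.000+0.1119j S between n3,n0
  Y(R15) = 0.02618+0.000j S between n2,n6
  V1: constraint V(n8)−V(n2) = 14.6
Assemble and solve the 11×11 MNA system:
  V(n1)=0.3044-3.223j  V(n2)=-8.593-0.8116j  V(n3)=0.3044-3.223j  V(n4)=-8.374+1.753j  V(n5)=-13.58-0.8109j  V(n6)=-8.524-0.8154j  V(n7)=-9.872-0.7935j  V(n8)=6.007-0.8116j  V(n9)=-9.795-0.8857j  V(n10)=-9.796-0.7932j
  i(V1)=-8.802-0.03406j

-0.001414-0.0001352j A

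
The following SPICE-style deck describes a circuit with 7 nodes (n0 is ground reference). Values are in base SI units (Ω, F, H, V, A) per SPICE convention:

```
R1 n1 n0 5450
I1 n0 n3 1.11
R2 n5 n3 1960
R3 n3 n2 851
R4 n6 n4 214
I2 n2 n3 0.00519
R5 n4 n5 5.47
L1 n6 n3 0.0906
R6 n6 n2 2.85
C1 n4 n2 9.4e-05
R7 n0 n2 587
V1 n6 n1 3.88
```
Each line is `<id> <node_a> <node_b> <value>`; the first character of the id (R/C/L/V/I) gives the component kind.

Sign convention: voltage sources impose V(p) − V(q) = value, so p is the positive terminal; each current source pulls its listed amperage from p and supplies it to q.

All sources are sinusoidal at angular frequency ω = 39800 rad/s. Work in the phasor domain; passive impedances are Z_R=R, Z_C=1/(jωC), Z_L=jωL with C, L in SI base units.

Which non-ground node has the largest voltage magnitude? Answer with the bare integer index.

3

Apply KCL at each of the 6 non-ground nodes and solve the resulting linear system.
Node n1: branches {R1, V1} → V_1 = 584.5-0.4549j
Node n2: branches {R3, I2, R6, C1, R7} → V_2 = 588.6+0.04900j
Node n3: branches {I1, R2, R3, I2, L1} → V_3 = 1233+106.2j
Node n4: branches {R4, R5, C1} → V_4 = 588.6-0.03838j
Node n5: branches {R2, R5} → V_5 = 590.4+0.2574j
Node n6: branches {R4, L1, R6, V1} → V_6 = 588.4-0.4549j
Source currents: i(V1)=0.1073-8.348e-05j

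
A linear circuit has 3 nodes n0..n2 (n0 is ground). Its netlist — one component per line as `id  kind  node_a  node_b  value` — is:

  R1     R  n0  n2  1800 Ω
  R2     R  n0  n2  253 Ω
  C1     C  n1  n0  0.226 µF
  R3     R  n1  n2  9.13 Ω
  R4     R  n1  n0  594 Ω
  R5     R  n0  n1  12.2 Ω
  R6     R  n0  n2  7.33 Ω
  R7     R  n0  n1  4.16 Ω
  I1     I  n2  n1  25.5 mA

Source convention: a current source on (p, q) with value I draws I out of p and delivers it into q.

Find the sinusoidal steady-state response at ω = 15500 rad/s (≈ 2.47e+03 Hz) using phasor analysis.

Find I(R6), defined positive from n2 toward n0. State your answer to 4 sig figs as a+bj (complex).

Element admittances at ω=15500 rad/s:
  Y(R1) = 0.0005556+0.000j S between n0,n2
  Y(R2) = 0.003953+0.000j S between n0,n2
  Y(C1) = 0.000+0.003503j S between n1,n0
  Y(R3) = 0.1095+0.000j S between n1,n2
  Y(R4) = 0.001684+0.000j S between n1,n0
  Y(R5) = 0.08197+0.000j S between n0,n1
  Y(R6) = 0.1364+0.000j S between n0,n2
  Y(R7) = 0.2404+0.000j S between n0,n1
  I1: injects 0.0255 A into n1 (from n2)
Assemble and solve the 2×2 MNA system:
  V(n1)=0.03720-0.0003379j  V(n2)=-0.08554-0.0001478j

-0.01167-2.016e-05j A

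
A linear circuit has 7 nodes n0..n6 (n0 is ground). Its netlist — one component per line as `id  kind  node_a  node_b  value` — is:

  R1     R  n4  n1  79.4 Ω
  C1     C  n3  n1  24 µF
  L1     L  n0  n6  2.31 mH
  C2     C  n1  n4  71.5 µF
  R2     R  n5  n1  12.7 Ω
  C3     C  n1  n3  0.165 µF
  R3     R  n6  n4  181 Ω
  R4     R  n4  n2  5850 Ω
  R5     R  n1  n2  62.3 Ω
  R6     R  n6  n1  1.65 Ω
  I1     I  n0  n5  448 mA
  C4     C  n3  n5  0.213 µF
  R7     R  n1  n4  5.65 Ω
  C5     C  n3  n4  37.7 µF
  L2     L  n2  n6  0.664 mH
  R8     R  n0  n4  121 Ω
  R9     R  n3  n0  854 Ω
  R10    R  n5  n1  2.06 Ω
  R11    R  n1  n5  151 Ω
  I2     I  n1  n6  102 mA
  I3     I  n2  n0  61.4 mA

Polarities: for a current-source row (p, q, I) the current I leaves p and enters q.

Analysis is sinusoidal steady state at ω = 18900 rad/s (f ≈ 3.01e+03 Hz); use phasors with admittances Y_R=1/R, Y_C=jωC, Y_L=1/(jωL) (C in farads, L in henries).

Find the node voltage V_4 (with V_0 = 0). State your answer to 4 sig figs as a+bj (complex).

Element admittances at ω=18900 rad/s:
  Y(R1) = 0.01259+0.000j S between n4,n1
  Y(C1) = 0.000+0.4536j S between n3,n1
  Y(L1) = 0.000-0.02290j S between n0,n6
  Y(C2) = 0.000+1.351j S between n1,n4
  Y(R2) = 0.07874+0.000j S between n5,n1
  Y(C3) = 0.000+0.003119j S between n1,n3
  Y(R3) = 0.005525+0.000j S between n6,n4
  Y(R4) = 0.0001709+0.000j S between n4,n2
  Y(R5) = 0.01605+0.000j S between n1,n2
  Y(R6) = 0.6061+0.000j S between n6,n1
  I1: injects 0.448 A into n5 (from n0)
  Y(C4) = 0.000+0.004026j S between n3,n5
  Y(R7) = 0.1770+0.000j S between n1,n4
  Y(C5) = 0.000+0.7125j S between n3,n4
  Y(L2) = 0.000-0.07968j S between n2,n6
  Y(R8) = 0.008264+0.000j S between n0,n4
  Y(R9) = 0.001171+0.000j S between n3,n0
  Y(R10) = 0.4854+0.000j S between n5,n1
  Y(R11) = 0.006623+0.000j S between n1,n5
  I2: injects 0.102 A into n6 (from n1)
  I3: injects 0.0614 A into n0 (from n2)
Assemble and solve the 6×6 MNA system:
  V(n1)=6.274+14.10j  V(n2)=5.730+13.67j  V(n3)=6.214+14.12j  V(n4)=6.195+14.12j  V(n5)=7.058+14.09j  V(n6)=5.817+14.33j

6.195+14.12j V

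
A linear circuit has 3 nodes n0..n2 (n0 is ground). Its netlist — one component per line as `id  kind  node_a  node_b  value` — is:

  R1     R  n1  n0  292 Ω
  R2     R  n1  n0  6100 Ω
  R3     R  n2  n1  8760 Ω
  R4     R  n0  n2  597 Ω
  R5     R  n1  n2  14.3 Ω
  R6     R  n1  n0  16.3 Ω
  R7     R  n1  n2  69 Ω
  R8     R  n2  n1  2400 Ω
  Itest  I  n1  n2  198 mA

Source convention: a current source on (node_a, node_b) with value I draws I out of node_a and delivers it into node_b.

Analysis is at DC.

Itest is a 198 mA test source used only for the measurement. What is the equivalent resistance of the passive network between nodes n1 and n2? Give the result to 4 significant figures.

Element admittances at DC:
  Y(R1) = 0.003425 S between n1,n0
  Y(R2) = 0.0001639 S between n1,n0
  Y(R3) = 0.0001142 S between n2,n1
  Y(R4) = 0.001675 S between n0,n2
  Y(R5) = 0.06993 S between n1,n2
  Y(R6) = 0.06135 S between n1,n0
  Y(R7) = 0.01449 S between n1,n2
  Y(R8) = 0.0004167 S between n2,n1
  Itest: injects 0.198 A into n2 (from n1)
Assemble and solve the 2×2 MNA system:
  V(n1)=-0.05750  V(n2)=2.229

R_eq = 11.55 Ω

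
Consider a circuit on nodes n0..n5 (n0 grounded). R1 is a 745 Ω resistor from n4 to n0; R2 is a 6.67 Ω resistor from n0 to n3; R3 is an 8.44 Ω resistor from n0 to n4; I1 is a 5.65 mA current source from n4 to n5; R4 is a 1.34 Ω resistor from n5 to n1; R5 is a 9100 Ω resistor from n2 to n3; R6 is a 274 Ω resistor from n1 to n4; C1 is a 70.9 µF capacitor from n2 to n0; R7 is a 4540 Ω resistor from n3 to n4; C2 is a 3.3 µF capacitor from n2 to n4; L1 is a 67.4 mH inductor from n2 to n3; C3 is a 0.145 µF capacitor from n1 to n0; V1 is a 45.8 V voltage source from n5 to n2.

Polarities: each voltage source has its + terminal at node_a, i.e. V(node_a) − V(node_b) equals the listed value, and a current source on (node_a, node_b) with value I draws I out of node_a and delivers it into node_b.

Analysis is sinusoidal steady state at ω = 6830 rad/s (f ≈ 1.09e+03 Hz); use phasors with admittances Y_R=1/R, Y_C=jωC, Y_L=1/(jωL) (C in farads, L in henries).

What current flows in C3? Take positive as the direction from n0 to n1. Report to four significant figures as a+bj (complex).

Element admittances at ω=6830 rad/s:
  Y(R1) = 0.001342+0.000j S between n4,n0
  Y(R2) = 0.1499+0.000j S between n0,n3
  Y(R3) = 0.1185+0.000j S between n0,n4
  I1: injects 0.00565 A into n5 (from n4)
  Y(R4) = 0.7463+0.000j S between n5,n1
  Y(R5) = 0.0001099+0.000j S between n2,n3
  Y(R6) = 0.003650+0.000j S between n1,n4
  Y(C1) = 0.000+0.4842j S between n2,n0
  Y(R7) = 0.0002203+0.000j S between n3,n4
  Y(C2) = 0.000+0.02254j S between n2,n4
  Y(L1) = 0.000-0.002172j S between n2,n3
  Y(C3) = 0.000+0.0009903j S between n1,n0
  V1: constraint V(n5)−V(n2) = 45.8
Assemble and solve the 6×6 MNA system:
  V(n1)=45.54+0.2366j  V(n2)=-0.03901+0.2992j  V(n3)=0.006054+0.0005487j  V(n4)=1.204-0.2194j  V(n5)=45.76+0.2992j
  i(V1)=-0.1559-0.04677j

0.0002343-0.04510j A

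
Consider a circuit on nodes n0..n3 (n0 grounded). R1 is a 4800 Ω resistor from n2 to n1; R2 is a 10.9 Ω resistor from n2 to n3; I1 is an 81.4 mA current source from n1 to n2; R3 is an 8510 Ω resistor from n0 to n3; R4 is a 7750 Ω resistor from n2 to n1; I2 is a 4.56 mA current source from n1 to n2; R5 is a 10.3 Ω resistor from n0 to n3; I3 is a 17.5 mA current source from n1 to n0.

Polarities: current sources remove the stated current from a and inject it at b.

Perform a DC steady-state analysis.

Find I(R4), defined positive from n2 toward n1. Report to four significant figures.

0.03957 A

Element admittances at DC:
  Y(R1) = 0.0002083 S between n2,n1
  Y(R2) = 0.09174 S between n2,n3
  I1: injects 0.0814 A into n2 (from n1)
  Y(R3) = 0.0001175 S between n0,n3
  Y(R4) = 0.0001290 S between n2,n1
  I2: injects 0.00456 A into n2 (from n1)
  Y(R5) = 0.09709 S between n0,n3
  I3: injects 0.0175 A into n0 (from n1)
Assemble and solve the 3×3 MNA system:
  V(n1)=-307.0  V(n2)=-0.3708  V(n3)=-0.1800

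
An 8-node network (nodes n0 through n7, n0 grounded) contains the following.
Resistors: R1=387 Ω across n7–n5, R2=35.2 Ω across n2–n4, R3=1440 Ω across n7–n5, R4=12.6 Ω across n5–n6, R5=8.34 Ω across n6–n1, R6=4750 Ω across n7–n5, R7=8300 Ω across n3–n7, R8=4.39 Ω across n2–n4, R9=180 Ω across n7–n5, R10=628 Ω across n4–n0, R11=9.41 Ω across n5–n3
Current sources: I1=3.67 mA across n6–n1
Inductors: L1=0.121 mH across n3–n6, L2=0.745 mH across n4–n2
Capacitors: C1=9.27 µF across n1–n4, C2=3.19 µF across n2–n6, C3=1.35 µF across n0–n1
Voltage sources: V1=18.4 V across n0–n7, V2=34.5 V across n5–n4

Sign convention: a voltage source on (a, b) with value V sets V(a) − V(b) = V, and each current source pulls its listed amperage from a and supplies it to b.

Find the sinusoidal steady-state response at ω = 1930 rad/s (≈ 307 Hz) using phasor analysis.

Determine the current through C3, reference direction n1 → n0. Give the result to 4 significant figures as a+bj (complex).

0.01320-0.03678j A

Element admittances at ω=1930 rad/s:
  Y(R1) = 0.002584+0.000j S between n7,n5
  I1: injects 0.00367 A into n1 (from n6)
  Y(L1) = 0.000-4.282j S between n3,n6
  Y(R2) = 0.02841+0.000j S between n2,n4
  Y(R3) = 0.0006944+0.000j S between n7,n5
  Y(C1) = 0.000+0.01789j S between n1,n4
  Y(R4) = 0.07937+0.000j S between n5,n6
  Y(R5) = 0.1199+0.000j S between n6,n1
  Y(R6) = 0.0002105+0.000j S between n7,n5
  Y(R7) = 0.0001205+0.000j S between n3,n7
  Y(R8) = 0.2278+0.000j S between n2,n4
  Y(L2) = 0.000-0.6955j S between n4,n2
  Y(R9) = 0.005556+0.000j S between n7,n5
  Y(C2) = 0.000+0.006157j S between n2,n6
  Y(R10) = 0.001592+0.000j S between n4,n0
  Y(R11) = 0.1063+0.000j S between n5,n3
  Y(C3) = 0.000+0.002606j S between n0,n1
  V1: constraint V(n0)−V(n7) = 18.4
  V2: constraint V(n5)−V(n4) = 34.5
Assemble and solve the 9×9 MNA system:
  V(n1)=-14.12-5.067j  V(n2)=-46.54+3.593j  V(n3)=-12.86-0.5470j  V(n4)=-46.28+3.464j  V(n5)=-11.78+3.464j  V(n6)=-12.76-0.5736j  V(n7)=-18.40+0.000j
  i(V1)=-0.06050-0.03126j  i(V2)=-0.2520-0.7780j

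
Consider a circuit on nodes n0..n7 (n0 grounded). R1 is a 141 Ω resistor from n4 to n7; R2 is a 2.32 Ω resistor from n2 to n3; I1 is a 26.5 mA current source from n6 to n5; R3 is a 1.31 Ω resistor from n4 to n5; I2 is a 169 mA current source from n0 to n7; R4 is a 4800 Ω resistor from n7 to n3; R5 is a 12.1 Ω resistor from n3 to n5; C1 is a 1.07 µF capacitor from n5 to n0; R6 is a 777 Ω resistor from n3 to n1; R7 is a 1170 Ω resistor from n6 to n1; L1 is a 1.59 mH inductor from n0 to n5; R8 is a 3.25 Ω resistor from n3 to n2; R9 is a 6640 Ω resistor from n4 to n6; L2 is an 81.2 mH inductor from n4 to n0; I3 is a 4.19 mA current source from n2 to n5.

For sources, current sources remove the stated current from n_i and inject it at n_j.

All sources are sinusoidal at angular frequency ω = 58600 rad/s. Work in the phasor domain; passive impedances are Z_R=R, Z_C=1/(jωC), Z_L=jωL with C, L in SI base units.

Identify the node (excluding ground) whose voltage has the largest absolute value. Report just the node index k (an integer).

6

Element admittances at ω=58600 rad/s:
  Y(R1) = 0.007092+0.000j S between n4,n7
  Y(R2) = 0.4310+0.000j S between n2,n3
  I1: injects 0.0265 A into n5 (from n6)
  Y(R3) = 0.7634+0.000j S between n4,n5
  I2: injects 0.169 A into n7 (from n0)
  Y(R4) = 0.0002083+0.000j S between n7,n3
  Y(R5) = 0.08264+0.000j S between n3,n5
  Y(C1) = 0.000+0.06270j S between n5,n0
  Y(R6) = 0.001287+0.000j S between n3,n1
  Y(R7) = 0.0008547+0.000j S between n6,n1
  Y(L1) = 0.000-0.01073j S between n0,n5
  Y(R8) = 0.3077+0.000j S between n3,n2
  Y(R9) = 0.0001506+0.000j S between n4,n6
  Y(L2) = 0.000-0.0002102j S between n4,n0
  I3: injects 0.00419 A into n5 (from n2)
Assemble and solve the 7×7 MNA system:
  V(n1)=-16.12-3.265j  V(n2)=-0.2434-3.265j  V(n3)=-0.2377-3.265j  V(n4)=0.2088-3.265j  V(n5)=0.0008442-3.265j  V(n6)=-40.03-3.265j  V(n7)=23.35-3.265j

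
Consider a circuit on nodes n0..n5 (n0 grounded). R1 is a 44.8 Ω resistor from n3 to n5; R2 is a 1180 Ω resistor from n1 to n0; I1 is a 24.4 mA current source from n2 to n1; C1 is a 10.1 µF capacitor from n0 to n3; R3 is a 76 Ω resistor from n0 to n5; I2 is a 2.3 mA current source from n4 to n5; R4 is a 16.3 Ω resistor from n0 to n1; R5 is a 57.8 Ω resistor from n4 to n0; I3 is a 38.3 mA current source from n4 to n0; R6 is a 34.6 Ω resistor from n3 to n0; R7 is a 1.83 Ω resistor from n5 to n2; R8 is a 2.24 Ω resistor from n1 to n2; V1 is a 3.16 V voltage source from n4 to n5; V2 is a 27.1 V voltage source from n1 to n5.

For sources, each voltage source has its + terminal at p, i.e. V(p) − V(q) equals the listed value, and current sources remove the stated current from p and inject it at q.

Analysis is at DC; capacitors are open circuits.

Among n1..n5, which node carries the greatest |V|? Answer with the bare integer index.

Element admittances at DC:
  Y(R1) = 0.02232 S between n3,n5
  Y(R2) = 0.0008475 S between n1,n0
  I1: injects 0.0244 A into n1 (from n2)
  Y(C1) = 0.000 S between n0,n3
  Y(R3) = 0.01316 S between n0,n5
  I2: injects 0.0023 A into n5 (from n4)
  Y(R4) = 0.06135 S between n0,n1
  Y(R5) = 0.01730 S between n4,n0
  I3: injects 0.0383 A into n0 (from n4)
  Y(R6) = 0.02890 S between n3,n0
  Y(R7) = 0.5464 S between n5,n2
  Y(R8) = 0.4464 S between n1,n2
  V1: constraint V(n4)−V(n5) = 3.16
  V2: constraint V(n1)−V(n5) = 27.1
Assemble and solve the 7×7 MNA system:
  V(n1)=10.20  V(n2)=-4.737  V(n3)=-7.364  V(n4)=-13.74  V(n5)=-16.90
  i(V1)=0.1971  i(V2)=-7.280

5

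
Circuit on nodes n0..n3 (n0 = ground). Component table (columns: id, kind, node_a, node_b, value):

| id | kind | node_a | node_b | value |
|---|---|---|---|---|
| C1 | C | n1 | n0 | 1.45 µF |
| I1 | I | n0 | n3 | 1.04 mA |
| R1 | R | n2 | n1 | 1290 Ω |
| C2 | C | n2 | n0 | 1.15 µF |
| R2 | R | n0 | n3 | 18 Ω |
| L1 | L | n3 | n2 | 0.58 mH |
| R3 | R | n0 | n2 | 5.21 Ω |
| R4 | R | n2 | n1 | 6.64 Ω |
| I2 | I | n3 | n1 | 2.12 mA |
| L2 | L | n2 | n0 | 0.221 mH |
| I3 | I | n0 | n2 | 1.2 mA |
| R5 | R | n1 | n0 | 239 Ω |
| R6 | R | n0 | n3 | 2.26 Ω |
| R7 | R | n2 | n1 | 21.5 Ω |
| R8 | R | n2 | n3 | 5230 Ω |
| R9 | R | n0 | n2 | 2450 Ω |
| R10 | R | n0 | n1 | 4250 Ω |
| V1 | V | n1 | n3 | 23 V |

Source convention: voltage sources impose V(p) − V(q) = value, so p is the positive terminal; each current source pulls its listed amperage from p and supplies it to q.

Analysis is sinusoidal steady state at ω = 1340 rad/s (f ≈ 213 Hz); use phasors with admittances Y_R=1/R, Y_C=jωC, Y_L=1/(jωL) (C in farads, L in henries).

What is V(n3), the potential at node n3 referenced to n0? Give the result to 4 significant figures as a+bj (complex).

-1.711-2.498j V

Apply KCL at each of the 3 non-ground nodes and solve the resulting linear system.
Node n1: branches {C1, R1, R4, I2, R5, R7, R10, V1} → V_1 = 21.29-2.498j
Node n2: branches {R1, C2, L1, R3, R4, L2, I3, R7, R8, R9} → V_2 = -0.3457+0.2435j
Node n3: branches {I1, R2, L1, I2, R6, R8, V1} → V_3 = -1.711-2.498j
Source currents: i(V1)=-4.378+0.5121j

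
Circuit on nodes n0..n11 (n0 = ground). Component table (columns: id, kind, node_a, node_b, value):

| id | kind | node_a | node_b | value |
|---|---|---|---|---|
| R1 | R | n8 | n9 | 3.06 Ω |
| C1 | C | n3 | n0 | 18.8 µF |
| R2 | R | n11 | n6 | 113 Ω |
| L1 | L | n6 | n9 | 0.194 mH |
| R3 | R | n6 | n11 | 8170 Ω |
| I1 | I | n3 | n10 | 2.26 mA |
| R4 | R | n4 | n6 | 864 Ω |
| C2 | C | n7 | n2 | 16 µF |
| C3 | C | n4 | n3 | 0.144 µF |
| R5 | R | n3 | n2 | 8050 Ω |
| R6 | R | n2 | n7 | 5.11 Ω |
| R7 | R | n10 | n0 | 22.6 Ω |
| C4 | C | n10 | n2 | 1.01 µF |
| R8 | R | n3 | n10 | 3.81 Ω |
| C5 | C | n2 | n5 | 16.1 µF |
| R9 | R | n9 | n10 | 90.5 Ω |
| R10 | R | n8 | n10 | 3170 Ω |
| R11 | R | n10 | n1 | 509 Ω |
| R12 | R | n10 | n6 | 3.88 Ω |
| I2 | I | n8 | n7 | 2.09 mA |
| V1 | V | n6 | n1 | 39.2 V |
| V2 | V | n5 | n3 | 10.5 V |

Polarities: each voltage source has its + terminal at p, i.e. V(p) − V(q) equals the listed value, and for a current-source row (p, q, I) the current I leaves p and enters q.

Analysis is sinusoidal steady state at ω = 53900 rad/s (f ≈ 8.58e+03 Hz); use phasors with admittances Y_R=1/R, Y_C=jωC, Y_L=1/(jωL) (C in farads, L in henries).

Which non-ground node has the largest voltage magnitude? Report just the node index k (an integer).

1

Apply KCL at each of the 11 non-ground nodes and solve the resulting linear system.
Node n1: branches {R11, V1} → V_1 = -38.71+1.701j
Node n2: branches {C2, R5, R6, C4, C5} → V_2 = 9.823+0.1088j
Node n3: branches {C1, I1, C3, R5, R8, V2} → V_3 = -0.07450+0.009570j
Node n4: branches {R4, C3} → V_4 = 0.1846-0.03665j
Node n5: branches {C5, V2} → V_5 = 10.43+0.009570j
Node n6: branches {R2, L1, R3, R4, R12, V1} → V_6 = 0.4945+1.701j
Node n7: branches {C2, R6, I2} → V_7 = 9.824+0.1065j
Node n8: branches {R1, R10, I2} → V_8 = 0.4809+1.647j
Node n9: branches {R1, L1, R9} → V_9 = 0.4875+1.647j
Node n10: branches {I1, R7, C4, R8, R9, R10, R11, R12} → V_10 = 0.2192+1.706j
Node n11: branches {R2, R3} → V_11 = 0.4945+1.701j
Source currents: i(V1)=-0.07647-1.015e-05j, i(V2)=-0.08610-0.5228j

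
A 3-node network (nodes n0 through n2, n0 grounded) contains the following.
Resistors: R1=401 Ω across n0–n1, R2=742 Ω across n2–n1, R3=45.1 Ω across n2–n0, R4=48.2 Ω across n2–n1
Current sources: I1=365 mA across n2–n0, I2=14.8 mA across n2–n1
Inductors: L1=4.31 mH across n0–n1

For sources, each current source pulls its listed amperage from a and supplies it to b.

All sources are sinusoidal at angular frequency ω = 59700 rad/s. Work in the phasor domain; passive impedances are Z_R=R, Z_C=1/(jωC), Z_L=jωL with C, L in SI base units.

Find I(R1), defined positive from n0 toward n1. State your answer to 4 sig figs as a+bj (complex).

Apply KCL at each of the 2 non-ground nodes and solve the resulting linear system.
Node n1: branches {R1, L1, R2, R4, I2} → V_1 = -11.91-3.413j
Node n2: branches {I1, R2, R3, R4, I2} → V_2 = -14.52-1.704j

0.02970+0.008512j A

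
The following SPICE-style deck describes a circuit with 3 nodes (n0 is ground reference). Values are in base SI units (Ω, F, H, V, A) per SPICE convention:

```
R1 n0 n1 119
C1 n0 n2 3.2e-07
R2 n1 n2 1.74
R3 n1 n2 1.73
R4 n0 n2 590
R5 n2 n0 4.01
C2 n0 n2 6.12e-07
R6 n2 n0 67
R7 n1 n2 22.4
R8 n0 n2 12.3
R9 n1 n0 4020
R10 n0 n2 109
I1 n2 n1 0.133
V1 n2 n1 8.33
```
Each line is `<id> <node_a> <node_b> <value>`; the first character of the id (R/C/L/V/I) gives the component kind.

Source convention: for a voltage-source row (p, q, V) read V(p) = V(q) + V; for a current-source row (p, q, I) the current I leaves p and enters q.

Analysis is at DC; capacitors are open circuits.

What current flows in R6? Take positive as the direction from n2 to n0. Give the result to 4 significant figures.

0.002946 A

Apply KCL at each of the 2 non-ground nodes and solve the resulting linear system.
Node n1: branches {R1, R2, R3, R7, R9, I1, V1} → V_1 = -8.133
Node n2: branches {C1, R2, R3, R4, R5, C2, R6, R7, R8, R10, I1, V1} → V_2 = 0.1974
Source currents: i(V1)=-10.18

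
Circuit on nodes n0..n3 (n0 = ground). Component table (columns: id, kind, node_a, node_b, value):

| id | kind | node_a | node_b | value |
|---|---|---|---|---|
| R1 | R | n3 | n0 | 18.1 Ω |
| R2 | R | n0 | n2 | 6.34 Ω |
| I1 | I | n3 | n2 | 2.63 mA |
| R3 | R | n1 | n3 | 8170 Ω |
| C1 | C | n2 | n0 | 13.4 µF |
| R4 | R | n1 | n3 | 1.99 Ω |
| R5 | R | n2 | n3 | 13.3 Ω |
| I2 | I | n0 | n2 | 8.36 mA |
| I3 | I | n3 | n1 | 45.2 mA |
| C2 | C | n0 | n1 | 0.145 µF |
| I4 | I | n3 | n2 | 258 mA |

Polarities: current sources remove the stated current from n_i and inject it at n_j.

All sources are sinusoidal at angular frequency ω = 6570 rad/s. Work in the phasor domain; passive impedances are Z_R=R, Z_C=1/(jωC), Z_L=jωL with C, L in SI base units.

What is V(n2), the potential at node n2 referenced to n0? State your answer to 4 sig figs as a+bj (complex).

0.5168-0.2353j V

MNA unknowns: 3 node voltages V₁..V_3
R1: Y=0.05525+0.000j on G[3,0]
R2: Y=0.1577+0.000j on G[0,2]
I1: z[3]−=0.00263, z[2]+=0.00263
R3: Y=0.0001224+0.000j on G[1,3]
C1: Y=0.000+0.08804j on G[2,0]
R4: Y=0.5025+0.000j on G[1,3]
R5: Y=0.07519+0.000j on G[2,3]
I2: z[0]−=0.00836, z[2]+=0.00836
I3: z[3]−=0.0452, z[1]+=0.0452
C2: Y=0.000+0.0009526j on G[0,1]
I4: z[3]−=0.258, z[2]+=0.258
solve → V1=-1.611-0.1208j, V2=0.5168-0.2353j, V3=-1.701-0.1239j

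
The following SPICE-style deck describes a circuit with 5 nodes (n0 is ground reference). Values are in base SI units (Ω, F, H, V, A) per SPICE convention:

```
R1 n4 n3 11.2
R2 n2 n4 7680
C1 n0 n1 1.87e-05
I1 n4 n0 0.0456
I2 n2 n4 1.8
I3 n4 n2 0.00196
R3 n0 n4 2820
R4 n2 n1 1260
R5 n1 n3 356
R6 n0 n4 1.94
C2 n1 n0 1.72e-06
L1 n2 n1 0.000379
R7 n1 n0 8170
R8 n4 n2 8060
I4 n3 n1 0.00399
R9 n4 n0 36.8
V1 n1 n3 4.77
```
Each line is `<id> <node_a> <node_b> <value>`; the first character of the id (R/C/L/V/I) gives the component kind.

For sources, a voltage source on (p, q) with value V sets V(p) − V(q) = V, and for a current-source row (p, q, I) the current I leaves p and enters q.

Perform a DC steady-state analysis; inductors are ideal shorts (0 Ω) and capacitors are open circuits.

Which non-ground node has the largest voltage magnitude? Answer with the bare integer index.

Element admittances at DC:
  Y(R1) = 0.08929 S between n4,n3
  Y(R2) = 0.0001302 S between n2,n4
  Y(C1) = 0.000 S between n0,n1
  I1: injects 0.0456 A into n0 (from n4)
  I2: injects 1.8 A into n4 (from n2)
  I3: injects 0.00196 A into n2 (from n4)
  Y(R3) = 0.0003546 S between n0,n4
  Y(R4) = 0.0007937 S between n2,n1
  Y(R5) = 0.002809 S between n1,n3
  Y(R6) = 0.5155 S between n0,n4
  Y(C2) = 0.000 S between n1,n0
  L1: short n2↔n1 (DC inductor)
  Y(R7) = 0.0001224 S between n1,n0
  Y(R8) = 0.0001241 S between n4,n2
  I4: injects 0.00399 A into n1 (from n3)
  Y(R9) = 0.02717 S between n4,n0
  V1: constraint V(n1)−V(n3) = 4.77
Assemble and solve the 6×6 MNA system:
  V(n1)=-15.38  V(n2)=-15.38  V(n3)=-20.15  V(n4)=-0.08051
  i(L1)=-1.794  i(V1)=-1.802

3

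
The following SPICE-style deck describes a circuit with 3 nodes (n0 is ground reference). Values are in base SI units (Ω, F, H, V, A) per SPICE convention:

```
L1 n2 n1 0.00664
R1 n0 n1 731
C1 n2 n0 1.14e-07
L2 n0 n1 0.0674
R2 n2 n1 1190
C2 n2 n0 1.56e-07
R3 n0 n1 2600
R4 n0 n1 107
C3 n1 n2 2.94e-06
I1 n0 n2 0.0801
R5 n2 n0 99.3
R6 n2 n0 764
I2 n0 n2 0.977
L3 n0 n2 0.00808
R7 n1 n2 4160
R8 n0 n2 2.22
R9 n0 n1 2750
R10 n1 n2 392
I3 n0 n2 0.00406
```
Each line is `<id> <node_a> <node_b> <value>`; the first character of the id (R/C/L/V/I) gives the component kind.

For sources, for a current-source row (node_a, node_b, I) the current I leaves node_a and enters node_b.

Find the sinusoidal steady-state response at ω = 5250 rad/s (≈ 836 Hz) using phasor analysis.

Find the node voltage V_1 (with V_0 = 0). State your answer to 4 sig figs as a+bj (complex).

1.285-0.5869j V

Apply KCL at each of the 2 non-ground nodes and solve the resulting linear system.
Node n1: branches {L1, R1, L2, R2, R3, R4, C3, R7, R9, R10} → V_1 = 1.285-0.5869j
Node n2: branches {L1, C1, R2, C2, C3, I1, R5, R6, I2, L3, R7, R8, R10, I3} → V_2 = 2.263+0.1310j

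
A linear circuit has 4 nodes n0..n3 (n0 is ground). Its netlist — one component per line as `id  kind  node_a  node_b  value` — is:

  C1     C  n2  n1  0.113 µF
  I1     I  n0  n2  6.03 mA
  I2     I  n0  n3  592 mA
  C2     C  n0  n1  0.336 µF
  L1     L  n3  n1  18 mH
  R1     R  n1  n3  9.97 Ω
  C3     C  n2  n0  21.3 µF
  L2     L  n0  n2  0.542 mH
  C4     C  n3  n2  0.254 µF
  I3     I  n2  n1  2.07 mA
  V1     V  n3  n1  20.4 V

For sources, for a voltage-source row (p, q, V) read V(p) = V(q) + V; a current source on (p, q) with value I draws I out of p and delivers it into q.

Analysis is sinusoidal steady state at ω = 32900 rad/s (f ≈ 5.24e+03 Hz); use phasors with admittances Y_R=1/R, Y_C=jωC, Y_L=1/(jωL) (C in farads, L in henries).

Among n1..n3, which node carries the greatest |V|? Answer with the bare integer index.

3

Apply KCL at each of the 3 non-ground nodes and solve the resulting linear system.
Node n1: branches {C1, C2, L1, R1, I3, V1} → V_1 = -7.305-25.94j
Node n2: branches {C1, I1, C3, L2, C4, I3} → V_2 = 0.1253-0.4829j
Node n3: branches {I2, L1, R1, C4, V1} → V_3 = 13.09-25.94j
Source currents: i(V1)=-1.667-0.07393j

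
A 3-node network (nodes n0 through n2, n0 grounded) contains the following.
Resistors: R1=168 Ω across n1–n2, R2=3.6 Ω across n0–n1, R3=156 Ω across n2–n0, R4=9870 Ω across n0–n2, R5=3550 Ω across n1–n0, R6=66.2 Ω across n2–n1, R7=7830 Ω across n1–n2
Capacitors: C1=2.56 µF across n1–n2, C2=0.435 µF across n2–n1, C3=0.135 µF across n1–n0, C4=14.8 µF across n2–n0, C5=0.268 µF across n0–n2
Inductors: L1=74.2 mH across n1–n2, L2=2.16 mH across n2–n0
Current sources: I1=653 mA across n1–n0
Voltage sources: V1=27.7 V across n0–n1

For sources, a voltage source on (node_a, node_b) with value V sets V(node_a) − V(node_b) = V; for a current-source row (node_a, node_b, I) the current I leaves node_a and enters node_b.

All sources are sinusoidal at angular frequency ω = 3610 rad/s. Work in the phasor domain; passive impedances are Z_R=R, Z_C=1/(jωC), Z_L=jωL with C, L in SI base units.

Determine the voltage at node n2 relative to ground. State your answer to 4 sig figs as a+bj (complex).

Apply KCL at each of the 2 non-ground nodes and solve the resulting linear system.
Node n1: branches {R1, C1, L1, R2, C2, C3, R5, R6, R7, I1, V1} → V_1 = -27.70+0.000j
Node n2: branches {R1, C1, L1, R3, R4, C2, R6, C4, R7, L2, C5} → V_2 = -0.6051-8.538j
Source currents: i(V1)=-7.684-0.02441j

-0.6051-8.538j V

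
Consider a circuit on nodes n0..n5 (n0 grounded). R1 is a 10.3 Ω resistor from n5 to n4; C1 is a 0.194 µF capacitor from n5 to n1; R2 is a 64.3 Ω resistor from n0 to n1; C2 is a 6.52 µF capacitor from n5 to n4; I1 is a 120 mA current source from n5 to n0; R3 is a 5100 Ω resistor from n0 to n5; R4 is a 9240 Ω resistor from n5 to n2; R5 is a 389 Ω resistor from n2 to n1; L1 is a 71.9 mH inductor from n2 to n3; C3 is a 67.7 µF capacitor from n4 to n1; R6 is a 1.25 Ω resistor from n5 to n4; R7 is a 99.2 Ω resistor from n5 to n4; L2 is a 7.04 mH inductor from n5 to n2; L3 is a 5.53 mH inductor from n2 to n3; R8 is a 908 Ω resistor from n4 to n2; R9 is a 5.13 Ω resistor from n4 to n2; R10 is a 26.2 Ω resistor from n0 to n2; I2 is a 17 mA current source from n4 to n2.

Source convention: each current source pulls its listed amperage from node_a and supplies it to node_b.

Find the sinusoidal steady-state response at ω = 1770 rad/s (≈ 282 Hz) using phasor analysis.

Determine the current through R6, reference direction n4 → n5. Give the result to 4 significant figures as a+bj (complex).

0.09005+0.03539j A

MNA unknowns: 5 node voltages V₁..V_5
R1: Y=0.09709+0.000j on G[5,4]
C1: Y=0.000+0.0003434j on G[5,1]
R2: Y=0.01555+0.000j on G[0,1]
C2: Y=0.000+0.01154j on G[5,4]
I1: z[5]−=0.12, z[0]+=0.12
R3: Y=0.0001961+0.000j on G[0,5]
R4: Y=0.0001082+0.000j on G[5,2]
R5: Y=0.002571+0.000j on G[2,1]
L1: Y=0.000-0.007858j on G[2,3]
C3: Y=0.000+0.1198j on G[4,1]
R6: Y=0.8000+0.000j on G[5,4]
R7: Y=0.01008+0.000j on G[5,4]
L2: Y=0.000-0.08025j on G[5,2]
L3: Y=0.000-0.1022j on G[2,3]
R8: Y=0.001101+0.000j on G[4,2]
R9: Y=0.1949+0.000j on G[4,2]
R10: Y=0.03817+0.000j on G[0,2]
I2: z[4]−=0.017, z[2]+=0.017
solve → V1=-2.471-0.3579j, V2=-2.123+0.1462j, V3=-2.123+0.1462j, V4=-2.528-0.03044j, V5=-2.641-0.07467j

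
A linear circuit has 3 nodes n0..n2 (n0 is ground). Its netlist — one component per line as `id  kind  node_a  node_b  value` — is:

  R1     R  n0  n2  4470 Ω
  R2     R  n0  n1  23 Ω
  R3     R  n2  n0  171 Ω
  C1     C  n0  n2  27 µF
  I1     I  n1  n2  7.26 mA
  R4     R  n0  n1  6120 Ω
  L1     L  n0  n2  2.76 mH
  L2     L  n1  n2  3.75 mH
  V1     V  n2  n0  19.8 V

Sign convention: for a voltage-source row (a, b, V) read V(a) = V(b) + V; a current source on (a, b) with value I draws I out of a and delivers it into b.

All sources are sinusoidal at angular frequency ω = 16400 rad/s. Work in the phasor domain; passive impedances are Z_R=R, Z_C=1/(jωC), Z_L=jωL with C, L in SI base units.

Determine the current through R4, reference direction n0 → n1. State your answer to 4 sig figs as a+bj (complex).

-0.0003705+0.001067j A

Element admittances at ω=16400 rad/s:
  Y(R1) = 0.0002237+0.000j S between n0,n2
  Y(R2) = 0.04348+0.000j S between n0,n1
  Y(R3) = 0.005848+0.000j S between n2,n0
  Y(C1) = 0.000+0.4428j S between n0,n2
  I1: injects 0.00726 A into n2 (from n1)
  Y(R4) = 0.0001634+0.000j S between n0,n1
  Y(L1) = 0.000-0.02209j S between n0,n2
  Y(L2) = 0.000-0.01626j S between n1,n2
  V1: constraint V(n2)−V(n0) = 19.8
Assemble and solve the 3×3 MNA system:
  V(n1)=2.267-6.532j  V(n2)=19.80+0.000j
  i(V1)=-0.2192-8.045j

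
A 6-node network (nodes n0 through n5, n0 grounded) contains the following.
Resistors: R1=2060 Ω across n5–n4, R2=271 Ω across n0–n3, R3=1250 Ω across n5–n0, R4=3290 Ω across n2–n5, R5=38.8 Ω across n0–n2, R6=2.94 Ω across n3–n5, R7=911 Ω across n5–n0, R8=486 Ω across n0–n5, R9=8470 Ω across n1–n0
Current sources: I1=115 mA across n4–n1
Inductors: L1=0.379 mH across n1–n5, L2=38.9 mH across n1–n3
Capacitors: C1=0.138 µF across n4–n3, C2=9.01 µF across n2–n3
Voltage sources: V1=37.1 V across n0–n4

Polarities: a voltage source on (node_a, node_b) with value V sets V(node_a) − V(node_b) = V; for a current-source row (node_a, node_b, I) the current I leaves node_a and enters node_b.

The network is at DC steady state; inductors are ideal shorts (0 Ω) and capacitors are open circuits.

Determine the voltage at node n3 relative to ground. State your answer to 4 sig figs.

11.34 V

Apply KCL at each of the 5 non-ground nodes and solve the resulting linear system.
Node n1: branches {I1, L1, L2, R9} → V_1 = 11.34
Node n2: branches {R4, R5, C2} → V_2 = 0.1322
Node n3: branches {R2, R6, L2, C1, C2} → V_3 = 11.34
Node n4: branches {R1, I1, C1, V1} → V_4 = -37.10
Node n5: branches {R1, R3, L1, R4, R6, R7, R8} → V_5 = 11.34
Source currents: i(L1)=0.07180, i(L2)=0.04186, i(V1)=0.09148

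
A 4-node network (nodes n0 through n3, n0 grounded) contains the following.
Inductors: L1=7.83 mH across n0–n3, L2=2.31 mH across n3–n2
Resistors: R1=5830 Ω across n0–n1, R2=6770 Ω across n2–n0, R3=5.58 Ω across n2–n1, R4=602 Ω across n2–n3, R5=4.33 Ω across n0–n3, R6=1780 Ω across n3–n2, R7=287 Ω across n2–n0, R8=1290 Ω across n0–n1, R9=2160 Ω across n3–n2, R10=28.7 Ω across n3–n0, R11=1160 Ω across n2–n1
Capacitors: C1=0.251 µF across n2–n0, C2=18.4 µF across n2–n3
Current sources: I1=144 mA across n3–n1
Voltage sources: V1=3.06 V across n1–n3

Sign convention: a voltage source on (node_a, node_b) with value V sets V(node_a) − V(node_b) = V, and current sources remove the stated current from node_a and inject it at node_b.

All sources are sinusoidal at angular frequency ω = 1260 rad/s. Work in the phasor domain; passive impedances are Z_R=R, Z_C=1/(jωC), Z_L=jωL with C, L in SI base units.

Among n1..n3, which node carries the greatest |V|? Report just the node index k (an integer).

Apply KCL at each of the 3 non-ground nodes and solve the resulting linear system.
Node n1: branches {R1, R3, R8, R11, I1, V1} → V_1 = 3.049-0.02224j
Node n2: branches {L2, R2, R3, C1, R4, R6, R7, R9, R11, C2} → V_2 = 0.7376+1.264j
Node n3: branches {L1, L2, R4, R5, R6, R9, R10, C2, I1, V1} → V_3 = -0.01095-0.02224j
Source currents: i(V1)=-0.2751+0.2316j

1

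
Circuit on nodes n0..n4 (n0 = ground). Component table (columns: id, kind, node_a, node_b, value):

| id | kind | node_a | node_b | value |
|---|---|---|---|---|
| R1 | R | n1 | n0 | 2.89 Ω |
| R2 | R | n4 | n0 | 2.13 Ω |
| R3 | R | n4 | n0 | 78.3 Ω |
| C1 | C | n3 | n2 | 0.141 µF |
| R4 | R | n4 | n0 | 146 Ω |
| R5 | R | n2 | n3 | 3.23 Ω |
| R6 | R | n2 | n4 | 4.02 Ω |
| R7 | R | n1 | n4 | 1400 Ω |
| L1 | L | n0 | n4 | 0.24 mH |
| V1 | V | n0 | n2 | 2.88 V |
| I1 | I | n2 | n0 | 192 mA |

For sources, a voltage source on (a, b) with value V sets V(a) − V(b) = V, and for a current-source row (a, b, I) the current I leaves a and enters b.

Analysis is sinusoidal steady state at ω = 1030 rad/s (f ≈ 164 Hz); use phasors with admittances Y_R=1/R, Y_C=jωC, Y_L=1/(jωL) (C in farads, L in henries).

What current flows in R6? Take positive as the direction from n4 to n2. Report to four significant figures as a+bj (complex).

Element admittances at ω=1030 rad/s:
  Y(R1) = 0.3460+0.000j S between n1,n0
  Y(R2) = 0.4695+0.000j S between n4,n0
  Y(R3) = 0.01277+0.000j S between n4,n0
  Y(C1) = 0.000+0.0001452j S between n3,n2
  Y(R4) = 0.006849+0.000j S between n4,n0
  Y(R5) = 0.3096+0.000j S between n2,n3
  Y(R6) = 0.2488+0.000j S between n2,n4
  Y(R7) = 0.0007143+0.000j S between n1,n4
  Y(L1) = 0.000-4.045j S between n0,n4
  V1: constraint V(n0)−V(n2) = 2.88
  I1: injects 0.192 A into n0 (from n2)
Assemble and solve the 5×5 MNA system:
  V(n1)=-6.446e-05-0.0003531j  V(n2)=-2.880+0.000j  V(n3)=-2.880+0.000j  V(n4)=-0.03129-0.1714j
  i(V1)=-0.5166+0.04263j

0.7086-0.04263j A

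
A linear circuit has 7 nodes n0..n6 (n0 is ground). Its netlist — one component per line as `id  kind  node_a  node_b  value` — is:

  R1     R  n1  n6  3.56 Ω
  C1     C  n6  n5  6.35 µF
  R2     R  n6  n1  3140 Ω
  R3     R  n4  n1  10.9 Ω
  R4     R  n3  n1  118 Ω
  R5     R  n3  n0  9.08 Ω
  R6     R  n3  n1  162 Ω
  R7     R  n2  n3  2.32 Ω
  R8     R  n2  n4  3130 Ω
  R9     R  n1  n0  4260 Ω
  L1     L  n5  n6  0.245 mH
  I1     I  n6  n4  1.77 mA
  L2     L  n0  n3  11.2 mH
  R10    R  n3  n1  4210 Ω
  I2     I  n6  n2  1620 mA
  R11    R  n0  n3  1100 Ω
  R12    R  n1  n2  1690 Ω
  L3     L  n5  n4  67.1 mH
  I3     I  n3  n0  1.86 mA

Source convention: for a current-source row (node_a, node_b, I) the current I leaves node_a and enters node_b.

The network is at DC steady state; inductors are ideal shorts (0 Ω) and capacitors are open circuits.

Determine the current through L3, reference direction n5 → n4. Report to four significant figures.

Element admittances at DC:
  Y(R1) = 0.2809 S between n1,n6
  Y(C1) = 0.000 S between n6,n5
  Y(R2) = 0.0003185 S between n6,n1
  Y(R3) = 0.09174 S between n4,n1
  Y(R4) = 0.008475 S between n3,n1
  Y(R5) = 0.1101 S between n3,n0
  Y(R6) = 0.006173 S between n3,n1
  Y(R7) = 0.4310 S between n2,n3
  Y(R8) = 0.0003195 S between n2,n4
  Y(R9) = 0.0002347 S between n1,n0
  L1: short n5↔n6 (DC inductor)
  I1: injects 0.00177 A into n4 (from n6)
  L2: short n0↔n3 (DC inductor)
  Y(R10) = 0.0002375 S between n3,n1
  I2: injects 1.62 A into n2 (from n6)
  Y(R11) = 0.0009091 S between n0,n3
  Y(R12) = 0.0005917 S between n1,n2
  L3: short n5↔n4 (DC inductor)
  I3: injects 0.00186 A into n0 (from n3)
Assemble and solve the 9×9 MNA system:
  V(n1)=-100.8  V(n2)=3.535  V(n3)=0.000  V(n4)=-105.0  V(n5)=-105.0  V(n6)=-105.0
  i(L1)=0.4264  i(L2)=-0.02179  i(L3)=-0.4264

-0.4264 A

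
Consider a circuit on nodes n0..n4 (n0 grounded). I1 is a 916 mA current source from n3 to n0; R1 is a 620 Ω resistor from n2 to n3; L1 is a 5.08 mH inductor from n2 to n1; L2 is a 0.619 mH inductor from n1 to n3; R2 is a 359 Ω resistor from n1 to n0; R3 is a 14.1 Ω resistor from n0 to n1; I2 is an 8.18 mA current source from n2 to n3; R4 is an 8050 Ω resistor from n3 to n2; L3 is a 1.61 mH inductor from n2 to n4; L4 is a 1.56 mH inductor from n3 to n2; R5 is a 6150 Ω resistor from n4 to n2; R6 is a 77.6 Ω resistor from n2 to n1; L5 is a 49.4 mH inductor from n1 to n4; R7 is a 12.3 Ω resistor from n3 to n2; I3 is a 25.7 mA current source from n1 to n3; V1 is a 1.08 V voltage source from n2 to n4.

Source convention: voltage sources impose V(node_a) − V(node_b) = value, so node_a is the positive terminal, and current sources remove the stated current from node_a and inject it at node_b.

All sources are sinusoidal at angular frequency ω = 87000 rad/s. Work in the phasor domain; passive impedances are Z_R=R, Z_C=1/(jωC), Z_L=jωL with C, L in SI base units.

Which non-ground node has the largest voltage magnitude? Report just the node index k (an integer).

MNA unknowns: 4 node voltages V₁..V_4 plus 1 source current (V1)
I1: z[3]−=0.916, z[0]+=0.916
R1: Y=0.001613+0.000j on G[2,3]
L1: Y=0.000-0.002263j on G[2,1]
L2: Y=0.000-0.01857j on G[1,3]
R2: Y=0.002786+0.000j on G[1,0]
R3: Y=0.07092+0.000j on G[0,1]
I2: z[2]−=0.00818, z[3]+=0.00818
R4: Y=0.0001242+0.000j on G[3,2]
L3: Y=0.000-0.007139j on G[2,4]
L4: Y=0.000-0.007368j on G[3,2]
R5: Y=0.0001626+0.000j on G[4,2]
R6: Y=0.01289+0.000j on G[2,1]
L5: Y=0.000-0.0002327j on G[1,4]
R7: Y=0.08130+0.000j on G[3,2]
I3: z[1]−=0.0257, z[3]+=0.0257
V1: row V2−V4=1.08, i_V1 at 2,4
solve → V1=-12.43+0.000j, V2=-27.77-29.09j, V3=-30.54-33.39j, V4=-28.85-29.09j
aux → i_V1=-0.006945+0.01153j

3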